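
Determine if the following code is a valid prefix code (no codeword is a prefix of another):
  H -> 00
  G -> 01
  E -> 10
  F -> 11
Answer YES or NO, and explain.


Checking each pair (does one codeword prefix another?):
  H='00' vs G='01': no prefix
  H='00' vs E='10': no prefix
  H='00' vs F='11': no prefix
  G='01' vs H='00': no prefix
  G='01' vs E='10': no prefix
  G='01' vs F='11': no prefix
  E='10' vs H='00': no prefix
  E='10' vs G='01': no prefix
  E='10' vs F='11': no prefix
  F='11' vs H='00': no prefix
  F='11' vs G='01': no prefix
  F='11' vs E='10': no prefix
No violation found over all pairs.

YES -- this is a valid prefix code. No codeword is a prefix of any other codeword.


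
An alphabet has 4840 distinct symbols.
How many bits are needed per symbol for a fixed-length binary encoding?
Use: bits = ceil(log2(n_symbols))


log2(4840) = 12.2408
Bracket: 2^12 = 4096 < 4840 <= 2^13 = 8192
So ceil(log2(4840)) = 13

bits = ceil(log2(4840)) = ceil(12.2408) = 13 bits


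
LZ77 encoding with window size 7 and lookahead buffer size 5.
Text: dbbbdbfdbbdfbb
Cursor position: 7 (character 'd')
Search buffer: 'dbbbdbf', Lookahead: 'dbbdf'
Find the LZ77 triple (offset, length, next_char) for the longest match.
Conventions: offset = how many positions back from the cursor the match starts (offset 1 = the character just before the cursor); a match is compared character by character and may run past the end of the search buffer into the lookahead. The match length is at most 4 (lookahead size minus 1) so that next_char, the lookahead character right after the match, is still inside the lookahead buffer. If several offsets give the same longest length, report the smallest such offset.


Try each offset into the search buffer:
  offset=1 (pos 6, char 'f'): match length 0
  offset=2 (pos 5, char 'b'): match length 0
  offset=3 (pos 4, char 'd'): match length 2
  offset=4 (pos 3, char 'b'): match length 0
  offset=5 (pos 2, char 'b'): match length 0
  offset=6 (pos 1, char 'b'): match length 0
  offset=7 (pos 0, char 'd'): match length 3
Longest match has length 3 at offset 7.
next_char = character at position 7 + 3 = 10 -> 'd'

Best match: offset=7, length=3 (matching 'dbb' starting at position 0)
LZ77 triple: (7, 3, 'd')


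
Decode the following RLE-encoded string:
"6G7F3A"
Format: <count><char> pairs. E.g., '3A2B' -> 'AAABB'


Expanding each <count><char> pair:
  6G -> 'GGGGGG'
  7F -> 'FFFFFFF'
  3A -> 'AAA'

Decoded = GGGGGGFFFFFFFAAA


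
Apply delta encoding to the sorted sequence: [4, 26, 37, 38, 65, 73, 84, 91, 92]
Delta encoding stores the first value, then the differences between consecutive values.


First value: 4
Deltas:
  26 - 4 = 22
  37 - 26 = 11
  38 - 37 = 1
  65 - 38 = 27
  73 - 65 = 8
  84 - 73 = 11
  91 - 84 = 7
  92 - 91 = 1


Delta encoded: [4, 22, 11, 1, 27, 8, 11, 7, 1]


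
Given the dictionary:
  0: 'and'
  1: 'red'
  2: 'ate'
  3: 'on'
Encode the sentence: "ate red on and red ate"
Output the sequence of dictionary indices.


Look up each word in the dictionary:
  'ate' -> 2
  'red' -> 1
  'on' -> 3
  'and' -> 0
  'red' -> 1
  'ate' -> 2

Encoded: [2, 1, 3, 0, 1, 2]


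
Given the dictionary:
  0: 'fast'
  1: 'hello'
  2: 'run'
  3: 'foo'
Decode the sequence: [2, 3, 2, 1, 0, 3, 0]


Look up each index in the dictionary:
  2 -> 'run'
  3 -> 'foo'
  2 -> 'run'
  1 -> 'hello'
  0 -> 'fast'
  3 -> 'foo'
  0 -> 'fast'

Decoded: "run foo run hello fast foo fast"


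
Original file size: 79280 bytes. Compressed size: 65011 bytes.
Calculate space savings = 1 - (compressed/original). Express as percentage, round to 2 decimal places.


ratio = compressed/original = 65011/79280 = 0.820018
savings = 1 - ratio = 1 - 0.820018 = 0.179982
as a percentage: 0.179982 * 100 = 18.0%

Space savings = 1 - 65011/79280 = 18.0%


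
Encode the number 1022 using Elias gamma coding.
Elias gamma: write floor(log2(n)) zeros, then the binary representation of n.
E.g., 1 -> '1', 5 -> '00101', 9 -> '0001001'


num_bits = floor(log2(1022)) + 1 = 10
leading_zeros = num_bits - 1 = 9
binary(1022) = 1111111110

Elias gamma(1022) = '000000000' + '1111111110' = 0000000001111111110 (19 bits)


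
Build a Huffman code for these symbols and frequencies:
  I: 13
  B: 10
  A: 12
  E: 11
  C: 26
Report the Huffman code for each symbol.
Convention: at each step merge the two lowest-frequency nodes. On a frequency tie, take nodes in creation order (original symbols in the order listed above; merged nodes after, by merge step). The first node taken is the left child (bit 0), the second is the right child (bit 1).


Huffman tree construction:
Step 1: Merge B(10) + E(11) = 21
Step 2: Merge A(12) + I(13) = 25
Step 3: Merge (B+E)(21) + (A+I)(25) = 46
Step 4: Merge C(26) + ((B+E)+(A+I))(46) = 72
Read each symbol's code off the tree from the root (left child = 0, right child = 1).

Codes:
  I: 111 (length 3)
  B: 100 (length 3)
  A: 110 (length 3)
  E: 101 (length 3)
  C: 0 (length 1)
Average code length: 164/72 = 2.2778 bits/symbol


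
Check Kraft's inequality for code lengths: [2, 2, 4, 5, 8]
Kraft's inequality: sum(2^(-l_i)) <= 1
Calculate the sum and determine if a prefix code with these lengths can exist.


Sum = 2^(-2) + 2^(-2) + 2^(-4) + 2^(-5) + 2^(-8)
    = 0.25 + 0.25 + 0.0625 + 0.03125 + 0.00390625
    = 153/256 = 0.59765625
Since 0.59765625 <= 1, Kraft's inequality IS satisfied.
A prefix code with these lengths CAN exist.

Kraft sum = 0.59765625. Satisfied.


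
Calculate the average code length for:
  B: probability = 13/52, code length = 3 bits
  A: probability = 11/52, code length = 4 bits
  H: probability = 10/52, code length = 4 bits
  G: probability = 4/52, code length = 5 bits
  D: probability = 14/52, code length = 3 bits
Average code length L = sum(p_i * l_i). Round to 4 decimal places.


Weighted contributions p_i * l_i:
  B: (13/52) * 3 = 39/52
  A: (11/52) * 4 = 44/52
  H: (10/52) * 4 = 40/52
  G: (4/52) * 5 = 20/52
  D: (14/52) * 3 = 42/52
Sum = (39 + 44 + 40 + 20 + 42)/52 = 185/52

L = 185/52 = 3.5577 bits/symbol


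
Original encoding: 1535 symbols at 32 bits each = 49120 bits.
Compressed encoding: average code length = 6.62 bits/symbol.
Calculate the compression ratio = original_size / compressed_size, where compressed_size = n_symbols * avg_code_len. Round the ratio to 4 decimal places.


original_size = n_symbols * orig_bits = 1535 * 32 = 49120 bits
compressed_size = n_symbols * avg_code_len = 1535 * 6.62 = 10161.7 bits
ratio = original_size / compressed_size = 49120 / 10161.7 = 4.8338

Compression ratio = 4.8338


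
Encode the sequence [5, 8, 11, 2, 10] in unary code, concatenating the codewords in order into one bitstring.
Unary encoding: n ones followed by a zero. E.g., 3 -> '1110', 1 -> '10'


Encode each number as n ones followed by a terminating 0:
  5 -> 111110 (6 bits)
  8 -> 111111110 (9 bits)
  11 -> 111111111110 (12 bits)
  2 -> 110 (3 bits)
  10 -> 11111111110 (11 bits)
Total length = 6 + 9 + 12 + 3 + 11 = 41 bits.

Unary([5, 8, 11, 2, 10]) = 11111011111111011111111111011011111111110 (41 bits)


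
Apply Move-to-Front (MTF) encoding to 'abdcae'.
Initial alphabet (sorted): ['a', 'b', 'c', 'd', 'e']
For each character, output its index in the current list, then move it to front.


MTF encoding:
'a': index 0 in ['a', 'b', 'c', 'd', 'e'] -> ['a', 'b', 'c', 'd', 'e']
'b': index 1 in ['a', 'b', 'c', 'd', 'e'] -> ['b', 'a', 'c', 'd', 'e']
'd': index 3 in ['b', 'a', 'c', 'd', 'e'] -> ['d', 'b', 'a', 'c', 'e']
'c': index 3 in ['d', 'b', 'a', 'c', 'e'] -> ['c', 'd', 'b', 'a', 'e']
'a': index 3 in ['c', 'd', 'b', 'a', 'e'] -> ['a', 'c', 'd', 'b', 'e']
'e': index 4 in ['a', 'c', 'd', 'b', 'e'] -> ['e', 'a', 'c', 'd', 'b']


Output: [0, 1, 3, 3, 3, 4]


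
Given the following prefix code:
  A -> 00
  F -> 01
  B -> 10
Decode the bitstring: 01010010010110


Decoding step by step:
Bits 01 -> F
Bits 01 -> F
Bits 00 -> A
Bits 10 -> B
Bits 01 -> F
Bits 01 -> F
Bits 10 -> B


Decoded message: FFABFFB


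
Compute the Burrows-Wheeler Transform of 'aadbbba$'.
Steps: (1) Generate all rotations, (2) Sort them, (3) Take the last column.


Rotations (sorted):
  0: $aadbbba -> last char: a
  1: a$aadbbb -> last char: b
  2: aadbbba$ -> last char: $
  3: adbbba$a -> last char: a
  4: ba$aadbb -> last char: b
  5: bba$aadb -> last char: b
  6: bbba$aad -> last char: d
  7: dbbba$aa -> last char: a


BWT = ab$abbda


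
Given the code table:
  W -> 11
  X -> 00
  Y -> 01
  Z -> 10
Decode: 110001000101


Decoding:
11 -> W
00 -> X
01 -> Y
00 -> X
01 -> Y
01 -> Y


Result: WXYXYY


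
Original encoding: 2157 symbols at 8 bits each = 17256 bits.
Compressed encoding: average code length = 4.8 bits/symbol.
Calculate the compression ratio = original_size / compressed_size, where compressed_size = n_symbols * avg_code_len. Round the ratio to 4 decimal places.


original_size = n_symbols * orig_bits = 2157 * 8 = 17256 bits
compressed_size = n_symbols * avg_code_len = 2157 * 4.8 = 10353.6 bits
ratio = original_size / compressed_size = 17256 / 10353.6 = 1.6667

Compression ratio = 1.6667


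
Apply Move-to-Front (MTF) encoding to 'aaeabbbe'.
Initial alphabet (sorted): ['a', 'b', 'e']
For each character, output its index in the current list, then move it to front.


MTF encoding:
'a': index 0 in ['a', 'b', 'e'] -> ['a', 'b', 'e']
'a': index 0 in ['a', 'b', 'e'] -> ['a', 'b', 'e']
'e': index 2 in ['a', 'b', 'e'] -> ['e', 'a', 'b']
'a': index 1 in ['e', 'a', 'b'] -> ['a', 'e', 'b']
'b': index 2 in ['a', 'e', 'b'] -> ['b', 'a', 'e']
'b': index 0 in ['b', 'a', 'e'] -> ['b', 'a', 'e']
'b': index 0 in ['b', 'a', 'e'] -> ['b', 'a', 'e']
'e': index 2 in ['b', 'a', 'e'] -> ['e', 'b', 'a']


Output: [0, 0, 2, 1, 2, 0, 0, 2]


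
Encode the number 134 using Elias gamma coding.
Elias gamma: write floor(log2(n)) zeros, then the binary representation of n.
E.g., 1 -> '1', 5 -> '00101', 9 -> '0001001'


num_bits = floor(log2(134)) + 1 = 8
leading_zeros = num_bits - 1 = 7
binary(134) = 10000110

Elias gamma(134) = '0000000' + '10000110' = 000000010000110 (15 bits)


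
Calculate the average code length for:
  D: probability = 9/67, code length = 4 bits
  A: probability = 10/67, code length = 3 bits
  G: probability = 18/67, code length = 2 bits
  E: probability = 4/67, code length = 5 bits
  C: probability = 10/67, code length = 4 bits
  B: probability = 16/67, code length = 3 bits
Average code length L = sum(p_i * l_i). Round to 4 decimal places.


Weighted contributions p_i * l_i:
  D: (9/67) * 4 = 36/67
  A: (10/67) * 3 = 30/67
  G: (18/67) * 2 = 36/67
  E: (4/67) * 5 = 20/67
  C: (10/67) * 4 = 40/67
  B: (16/67) * 3 = 48/67
Sum = (36 + 30 + 36 + 20 + 40 + 48)/67 = 210/67

L = 210/67 = 3.1343 bits/symbol


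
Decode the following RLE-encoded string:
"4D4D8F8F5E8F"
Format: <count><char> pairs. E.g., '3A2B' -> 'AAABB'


Expanding each <count><char> pair:
  4D -> 'DDDD'
  4D -> 'DDDD'
  8F -> 'FFFFFFFF'
  8F -> 'FFFFFFFF'
  5E -> 'EEEEE'
  8F -> 'FFFFFFFF'

Decoded = DDDDDDDDFFFFFFFFFFFFFFFFEEEEEFFFFFFFF


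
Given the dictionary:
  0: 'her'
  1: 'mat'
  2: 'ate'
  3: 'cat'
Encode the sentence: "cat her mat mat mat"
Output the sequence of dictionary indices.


Look up each word in the dictionary:
  'cat' -> 3
  'her' -> 0
  'mat' -> 1
  'mat' -> 1
  'mat' -> 1

Encoded: [3, 0, 1, 1, 1]


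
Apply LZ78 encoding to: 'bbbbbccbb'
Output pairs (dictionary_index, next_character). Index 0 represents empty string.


LZ78 encoding steps:
Dictionary: {0: ''}
Step 1: w='' (idx 0), next='b' -> output (0, 'b'), add 'b' as idx 1
Step 2: w='b' (idx 1), next='b' -> output (1, 'b'), add 'bb' as idx 2
Step 3: w='bb' (idx 2), next='c' -> output (2, 'c'), add 'bbc' as idx 3
Step 4: w='' (idx 0), next='c' -> output (0, 'c'), add 'c' as idx 4
Step 5: w='bb' (idx 2), end of input -> output (2, '')


Encoded: [(0, 'b'), (1, 'b'), (2, 'c'), (0, 'c'), (2, '')]


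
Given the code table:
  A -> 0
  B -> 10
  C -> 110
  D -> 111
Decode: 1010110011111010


Decoding:
10 -> B
10 -> B
110 -> C
0 -> A
111 -> D
110 -> C
10 -> B


Result: BBCADCB


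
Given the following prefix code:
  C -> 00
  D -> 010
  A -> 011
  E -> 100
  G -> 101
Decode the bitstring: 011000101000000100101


Decoding step by step:
Bits 011 -> A
Bits 00 -> C
Bits 010 -> D
Bits 100 -> E
Bits 00 -> C
Bits 00 -> C
Bits 100 -> E
Bits 101 -> G


Decoded message: ACDECCEG


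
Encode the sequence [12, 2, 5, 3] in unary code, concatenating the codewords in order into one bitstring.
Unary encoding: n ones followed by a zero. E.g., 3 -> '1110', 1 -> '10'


Encode each number as n ones followed by a terminating 0:
  12 -> 1111111111110 (13 bits)
  2 -> 110 (3 bits)
  5 -> 111110 (6 bits)
  3 -> 1110 (4 bits)
Total length = 13 + 3 + 6 + 4 = 26 bits.

Unary([12, 2, 5, 3]) = 11111111111101101111101110 (26 bits)


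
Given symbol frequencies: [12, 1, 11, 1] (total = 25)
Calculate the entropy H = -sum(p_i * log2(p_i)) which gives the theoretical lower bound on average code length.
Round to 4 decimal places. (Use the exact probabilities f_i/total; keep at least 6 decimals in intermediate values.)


Per-symbol terms -p_i * log2(p_i) with p_i = f_i/25:
  p = 12/25 = 0.480000: log2(p) = -1.058894, -p*log2(p) = 0.508269
  p = 1/25 = 0.040000: log2(p) = -4.643856, -p*log2(p) = 0.185754
  p = 11/25 = 0.440000: log2(p) = -1.184425, -p*log2(p) = 0.521147
  p = 1/25 = 0.040000: log2(p) = -4.643856, -p*log2(p) = 0.185754
H = 0.508269 + 0.185754 + 0.521147 + 0.185754 = 1.400924

H = 1.4009 bits/symbol


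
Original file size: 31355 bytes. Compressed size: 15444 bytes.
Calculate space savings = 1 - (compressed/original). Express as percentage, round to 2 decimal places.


ratio = compressed/original = 15444/31355 = 0.492553
savings = 1 - ratio = 1 - 0.492553 = 0.507447
as a percentage: 0.507447 * 100 = 50.74%

Space savings = 1 - 15444/31355 = 50.74%


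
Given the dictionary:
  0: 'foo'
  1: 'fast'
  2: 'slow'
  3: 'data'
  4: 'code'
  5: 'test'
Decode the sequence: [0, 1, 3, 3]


Look up each index in the dictionary:
  0 -> 'foo'
  1 -> 'fast'
  3 -> 'data'
  3 -> 'data'

Decoded: "foo fast data data"


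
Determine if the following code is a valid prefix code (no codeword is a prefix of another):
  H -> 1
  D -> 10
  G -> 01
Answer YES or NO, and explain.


Checking each pair (does one codeword prefix another?):
  H='1' vs D='10': prefix -- VIOLATION

NO -- this is NOT a valid prefix code. H (1) is a prefix of D (10).


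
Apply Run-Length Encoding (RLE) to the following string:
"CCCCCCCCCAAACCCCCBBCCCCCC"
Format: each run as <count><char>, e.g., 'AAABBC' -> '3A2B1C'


Scanning runs left to right:
  i=0: run of 'C' x 9 -> '9C'
  i=9: run of 'A' x 3 -> '3A'
  i=12: run of 'C' x 5 -> '5C'
  i=17: run of 'B' x 2 -> '2B'
  i=19: run of 'C' x 6 -> '6C'

RLE = 9C3A5C2B6C


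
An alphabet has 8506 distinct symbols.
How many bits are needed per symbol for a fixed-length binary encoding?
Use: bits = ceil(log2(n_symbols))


log2(8506) = 13.0543
Bracket: 2^13 = 8192 < 8506 <= 2^14 = 16384
So ceil(log2(8506)) = 14

bits = ceil(log2(8506)) = ceil(13.0543) = 14 bits


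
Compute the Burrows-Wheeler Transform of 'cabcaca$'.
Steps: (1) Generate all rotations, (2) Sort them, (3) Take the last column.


Rotations (sorted):
  0: $cabcaca -> last char: a
  1: a$cabcac -> last char: c
  2: abcaca$c -> last char: c
  3: aca$cabc -> last char: c
  4: bcaca$ca -> last char: a
  5: ca$cabca -> last char: a
  6: cabcaca$ -> last char: $
  7: caca$cab -> last char: b


BWT = acccaa$b


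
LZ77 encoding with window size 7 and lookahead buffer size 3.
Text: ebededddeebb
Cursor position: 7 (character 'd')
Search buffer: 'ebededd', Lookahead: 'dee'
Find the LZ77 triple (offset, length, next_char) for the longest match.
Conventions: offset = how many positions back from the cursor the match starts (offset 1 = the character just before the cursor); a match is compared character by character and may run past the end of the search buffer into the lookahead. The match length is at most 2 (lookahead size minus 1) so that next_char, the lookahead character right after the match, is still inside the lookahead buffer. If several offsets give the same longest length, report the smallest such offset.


Try each offset into the search buffer:
  offset=1 (pos 6, char 'd'): match length 1
  offset=2 (pos 5, char 'd'): match length 1
  offset=3 (pos 4, char 'e'): match length 0
  offset=4 (pos 3, char 'd'): match length 2
  offset=5 (pos 2, char 'e'): match length 0
  offset=6 (pos 1, char 'b'): match length 0
  offset=7 (pos 0, char 'e'): match length 0
Longest match has length 2 at offset 4.
next_char = character at position 7 + 2 = 9 -> 'e'

Best match: offset=4, length=2 (matching 'de' starting at position 3)
LZ77 triple: (4, 2, 'e')


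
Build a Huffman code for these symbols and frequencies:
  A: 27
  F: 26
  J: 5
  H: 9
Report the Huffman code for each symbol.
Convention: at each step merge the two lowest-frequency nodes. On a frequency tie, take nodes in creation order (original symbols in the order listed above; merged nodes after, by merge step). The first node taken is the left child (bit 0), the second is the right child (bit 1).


Huffman tree construction:
Step 1: Merge J(5) + H(9) = 14
Step 2: Merge (J+H)(14) + F(26) = 40
Step 3: Merge A(27) + ((J+H)+F)(40) = 67
Read each symbol's code off the tree from the root (left child = 0, right child = 1).

Codes:
  A: 0 (length 1)
  F: 11 (length 2)
  J: 100 (length 3)
  H: 101 (length 3)
Average code length: 121/67 = 1.8060 bits/symbol


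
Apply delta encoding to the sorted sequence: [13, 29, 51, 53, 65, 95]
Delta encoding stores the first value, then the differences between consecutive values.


First value: 13
Deltas:
  29 - 13 = 16
  51 - 29 = 22
  53 - 51 = 2
  65 - 53 = 12
  95 - 65 = 30


Delta encoded: [13, 16, 22, 2, 12, 30]


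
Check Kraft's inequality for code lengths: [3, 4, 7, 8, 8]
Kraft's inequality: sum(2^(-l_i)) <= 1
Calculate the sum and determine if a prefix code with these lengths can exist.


Sum = 2^(-3) + 2^(-4) + 2^(-7) + 2^(-8) + 2^(-8)
    = 0.125 + 0.0625 + 0.0078125 + 0.00390625 + 0.00390625
    = 52/256 = 0.203125
Since 0.203125 <= 1, Kraft's inequality IS satisfied.
A prefix code with these lengths CAN exist.

Kraft sum = 0.203125. Satisfied.


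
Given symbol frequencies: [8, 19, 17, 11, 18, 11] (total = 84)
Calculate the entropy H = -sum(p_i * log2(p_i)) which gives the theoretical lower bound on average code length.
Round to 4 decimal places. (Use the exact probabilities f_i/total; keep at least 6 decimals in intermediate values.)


Per-symbol terms -p_i * log2(p_i) with p_i = f_i/84:
  p = 8/84 = 0.095238: log2(p) = -3.392317, -p*log2(p) = 0.323078
  p = 19/84 = 0.226190: log2(p) = -2.144390, -p*log2(p) = 0.485041
  p = 17/84 = 0.202381: log2(p) = -2.304855, -p*log2(p) = 0.466459
  p = 11/84 = 0.130952: log2(p) = -2.932886, -p*log2(p) = 0.384068
  p = 18/84 = 0.214286: log2(p) = -2.222392, -p*log2(p) = 0.476227
  p = 11/84 = 0.130952: log2(p) = -2.932886, -p*log2(p) = 0.384068
H = 0.323078 + 0.485041 + 0.466459 + 0.384068 + 0.476227 + 0.384068 = 2.518941

H = 2.5189 bits/symbol


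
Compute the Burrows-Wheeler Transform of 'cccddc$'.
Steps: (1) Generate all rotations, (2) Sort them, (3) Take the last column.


Rotations (sorted):
  0: $cccddc -> last char: c
  1: c$cccdd -> last char: d
  2: cccddc$ -> last char: $
  3: ccddc$c -> last char: c
  4: cddc$cc -> last char: c
  5: dc$cccd -> last char: d
  6: ddc$ccc -> last char: c


BWT = cd$ccdc


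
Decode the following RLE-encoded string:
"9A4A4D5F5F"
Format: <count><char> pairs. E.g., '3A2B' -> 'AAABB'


Expanding each <count><char> pair:
  9A -> 'AAAAAAAAA'
  4A -> 'AAAA'
  4D -> 'DDDD'
  5F -> 'FFFFF'
  5F -> 'FFFFF'

Decoded = AAAAAAAAAAAAADDDDFFFFFFFFFF


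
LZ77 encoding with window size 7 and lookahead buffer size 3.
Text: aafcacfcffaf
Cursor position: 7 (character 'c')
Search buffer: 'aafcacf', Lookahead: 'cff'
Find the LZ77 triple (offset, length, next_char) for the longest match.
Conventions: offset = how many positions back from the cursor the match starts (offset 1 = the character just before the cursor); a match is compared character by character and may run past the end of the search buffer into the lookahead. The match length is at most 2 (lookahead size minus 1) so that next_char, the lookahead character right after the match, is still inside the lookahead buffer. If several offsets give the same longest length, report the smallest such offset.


Try each offset into the search buffer:
  offset=1 (pos 6, char 'f'): match length 0
  offset=2 (pos 5, char 'c'): match length 2
  offset=3 (pos 4, char 'a'): match length 0
  offset=4 (pos 3, char 'c'): match length 1
  offset=5 (pos 2, char 'f'): match length 0
  offset=6 (pos 1, char 'a'): match length 0
  offset=7 (pos 0, char 'a'): match length 0
Longest match has length 2 at offset 2.
next_char = character at position 7 + 2 = 9 -> 'f'

Best match: offset=2, length=2 (matching 'cf' starting at position 5)
LZ77 triple: (2, 2, 'f')


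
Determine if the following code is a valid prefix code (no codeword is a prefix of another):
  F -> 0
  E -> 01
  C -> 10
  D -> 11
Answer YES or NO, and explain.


Checking each pair (does one codeword prefix another?):
  F='0' vs E='01': prefix -- VIOLATION

NO -- this is NOT a valid prefix code. F (0) is a prefix of E (01).


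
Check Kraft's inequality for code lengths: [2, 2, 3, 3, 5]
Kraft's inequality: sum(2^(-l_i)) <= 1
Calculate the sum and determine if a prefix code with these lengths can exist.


Sum = 2^(-2) + 2^(-2) + 2^(-3) + 2^(-3) + 2^(-5)
    = 0.25 + 0.25 + 0.125 + 0.125 + 0.03125
    = 25/32 = 0.78125
Since 0.78125 <= 1, Kraft's inequality IS satisfied.
A prefix code with these lengths CAN exist.

Kraft sum = 0.78125. Satisfied.


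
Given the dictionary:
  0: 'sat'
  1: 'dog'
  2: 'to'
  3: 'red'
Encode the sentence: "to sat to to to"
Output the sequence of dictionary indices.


Look up each word in the dictionary:
  'to' -> 2
  'sat' -> 0
  'to' -> 2
  'to' -> 2
  'to' -> 2

Encoded: [2, 0, 2, 2, 2]


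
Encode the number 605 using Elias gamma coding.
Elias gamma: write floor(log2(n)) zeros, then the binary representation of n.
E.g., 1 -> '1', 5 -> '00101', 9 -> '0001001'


num_bits = floor(log2(605)) + 1 = 10
leading_zeros = num_bits - 1 = 9
binary(605) = 1001011101

Elias gamma(605) = '000000000' + '1001011101' = 0000000001001011101 (19 bits)


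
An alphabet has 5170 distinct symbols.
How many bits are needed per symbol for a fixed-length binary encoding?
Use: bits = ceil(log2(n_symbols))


log2(5170) = 12.3359
Bracket: 2^12 = 4096 < 5170 <= 2^13 = 8192
So ceil(log2(5170)) = 13

bits = ceil(log2(5170)) = ceil(12.3359) = 13 bits


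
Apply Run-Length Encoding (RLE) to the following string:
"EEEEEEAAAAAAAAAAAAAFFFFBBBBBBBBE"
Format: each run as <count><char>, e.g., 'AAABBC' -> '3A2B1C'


Scanning runs left to right:
  i=0: run of 'E' x 6 -> '6E'
  i=6: run of 'A' x 13 -> '13A'
  i=19: run of 'F' x 4 -> '4F'
  i=23: run of 'B' x 8 -> '8B'
  i=31: run of 'E' x 1 -> '1E'

RLE = 6E13A4F8B1E


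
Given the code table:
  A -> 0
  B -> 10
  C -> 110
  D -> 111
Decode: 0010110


Decoding:
0 -> A
0 -> A
10 -> B
110 -> C


Result: AABC


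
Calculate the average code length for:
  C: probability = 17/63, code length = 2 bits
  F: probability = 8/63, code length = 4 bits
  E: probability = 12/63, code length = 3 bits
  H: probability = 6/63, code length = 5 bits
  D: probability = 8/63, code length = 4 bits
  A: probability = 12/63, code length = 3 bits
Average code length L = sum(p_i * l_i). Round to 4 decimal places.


Weighted contributions p_i * l_i:
  C: (17/63) * 2 = 34/63
  F: (8/63) * 4 = 32/63
  E: (12/63) * 3 = 36/63
  H: (6/63) * 5 = 30/63
  D: (8/63) * 4 = 32/63
  A: (12/63) * 3 = 36/63
Sum = (34 + 32 + 36 + 30 + 32 + 36)/63 = 200/63

L = 200/63 = 3.1746 bits/symbol


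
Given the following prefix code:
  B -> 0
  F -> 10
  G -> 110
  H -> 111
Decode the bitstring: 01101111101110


Decoding step by step:
Bits 0 -> B
Bits 110 -> G
Bits 111 -> H
Bits 110 -> G
Bits 111 -> H
Bits 0 -> B


Decoded message: BGHGHB


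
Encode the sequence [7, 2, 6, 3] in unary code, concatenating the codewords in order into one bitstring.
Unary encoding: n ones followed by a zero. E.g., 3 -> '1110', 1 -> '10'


Encode each number as n ones followed by a terminating 0:
  7 -> 11111110 (8 bits)
  2 -> 110 (3 bits)
  6 -> 1111110 (7 bits)
  3 -> 1110 (4 bits)
Total length = 8 + 3 + 7 + 4 = 22 bits.

Unary([7, 2, 6, 3]) = 1111111011011111101110 (22 bits)


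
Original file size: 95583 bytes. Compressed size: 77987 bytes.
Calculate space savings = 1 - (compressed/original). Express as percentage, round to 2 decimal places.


ratio = compressed/original = 77987/95583 = 0.815909
savings = 1 - ratio = 1 - 0.815909 = 0.184091
as a percentage: 0.184091 * 100 = 18.41%

Space savings = 1 - 77987/95583 = 18.41%


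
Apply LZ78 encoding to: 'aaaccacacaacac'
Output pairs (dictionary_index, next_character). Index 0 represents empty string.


LZ78 encoding steps:
Dictionary: {0: ''}
Step 1: w='' (idx 0), next='a' -> output (0, 'a'), add 'a' as idx 1
Step 2: w='a' (idx 1), next='a' -> output (1, 'a'), add 'aa' as idx 2
Step 3: w='' (idx 0), next='c' -> output (0, 'c'), add 'c' as idx 3
Step 4: w='c' (idx 3), next='a' -> output (3, 'a'), add 'ca' as idx 4
Step 5: w='ca' (idx 4), next='c' -> output (4, 'c'), add 'cac' as idx 5
Step 6: w='aa' (idx 2), next='c' -> output (2, 'c'), add 'aac' as idx 6
Step 7: w='a' (idx 1), next='c' -> output (1, 'c'), add 'ac' as idx 7


Encoded: [(0, 'a'), (1, 'a'), (0, 'c'), (3, 'a'), (4, 'c'), (2, 'c'), (1, 'c')]


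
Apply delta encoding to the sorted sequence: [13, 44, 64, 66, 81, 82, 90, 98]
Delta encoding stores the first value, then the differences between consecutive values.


First value: 13
Deltas:
  44 - 13 = 31
  64 - 44 = 20
  66 - 64 = 2
  81 - 66 = 15
  82 - 81 = 1
  90 - 82 = 8
  98 - 90 = 8


Delta encoded: [13, 31, 20, 2, 15, 1, 8, 8]


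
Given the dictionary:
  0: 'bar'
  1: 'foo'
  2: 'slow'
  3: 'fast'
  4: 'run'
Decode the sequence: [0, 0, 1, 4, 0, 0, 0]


Look up each index in the dictionary:
  0 -> 'bar'
  0 -> 'bar'
  1 -> 'foo'
  4 -> 'run'
  0 -> 'bar'
  0 -> 'bar'
  0 -> 'bar'

Decoded: "bar bar foo run bar bar bar"


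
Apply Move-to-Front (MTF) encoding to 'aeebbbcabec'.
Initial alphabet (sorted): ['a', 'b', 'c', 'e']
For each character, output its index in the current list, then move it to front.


MTF encoding:
'a': index 0 in ['a', 'b', 'c', 'e'] -> ['a', 'b', 'c', 'e']
'e': index 3 in ['a', 'b', 'c', 'e'] -> ['e', 'a', 'b', 'c']
'e': index 0 in ['e', 'a', 'b', 'c'] -> ['e', 'a', 'b', 'c']
'b': index 2 in ['e', 'a', 'b', 'c'] -> ['b', 'e', 'a', 'c']
'b': index 0 in ['b', 'e', 'a', 'c'] -> ['b', 'e', 'a', 'c']
'b': index 0 in ['b', 'e', 'a', 'c'] -> ['b', 'e', 'a', 'c']
'c': index 3 in ['b', 'e', 'a', 'c'] -> ['c', 'b', 'e', 'a']
'a': index 3 in ['c', 'b', 'e', 'a'] -> ['a', 'c', 'b', 'e']
'b': index 2 in ['a', 'c', 'b', 'e'] -> ['b', 'a', 'c', 'e']
'e': index 3 in ['b', 'a', 'c', 'e'] -> ['e', 'b', 'a', 'c']
'c': index 3 in ['e', 'b', 'a', 'c'] -> ['c', 'e', 'b', 'a']


Output: [0, 3, 0, 2, 0, 0, 3, 3, 2, 3, 3]


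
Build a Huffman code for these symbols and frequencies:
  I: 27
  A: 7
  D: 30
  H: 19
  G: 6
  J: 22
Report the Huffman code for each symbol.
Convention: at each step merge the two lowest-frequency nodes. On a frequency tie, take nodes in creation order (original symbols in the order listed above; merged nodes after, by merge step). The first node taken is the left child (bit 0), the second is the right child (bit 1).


Huffman tree construction:
Step 1: Merge G(6) + A(7) = 13
Step 2: Merge (G+A)(13) + H(19) = 32
Step 3: Merge J(22) + I(27) = 49
Step 4: Merge D(30) + ((G+A)+H)(32) = 62
Step 5: Merge (J+I)(49) + (D+((G+A)+H))(62) = 111
Read each symbol's code off the tree from the root (left child = 0, right child = 1).

Codes:
  I: 01 (length 2)
  A: 1101 (length 4)
  D: 10 (length 2)
  H: 111 (length 3)
  G: 1100 (length 4)
  J: 00 (length 2)
Average code length: 267/111 = 2.4054 bits/symbol


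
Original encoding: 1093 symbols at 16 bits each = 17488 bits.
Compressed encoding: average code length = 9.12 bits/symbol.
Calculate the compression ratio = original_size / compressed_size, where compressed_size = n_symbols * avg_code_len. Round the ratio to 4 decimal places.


original_size = n_symbols * orig_bits = 1093 * 16 = 17488 bits
compressed_size = n_symbols * avg_code_len = 1093 * 9.12 = 9968.16 bits
ratio = original_size / compressed_size = 17488 / 9968.16 = 1.7544

Compression ratio = 1.7544


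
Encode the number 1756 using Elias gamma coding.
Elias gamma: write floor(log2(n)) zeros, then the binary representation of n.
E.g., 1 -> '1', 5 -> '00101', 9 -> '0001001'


num_bits = floor(log2(1756)) + 1 = 11
leading_zeros = num_bits - 1 = 10
binary(1756) = 11011011100

Elias gamma(1756) = '0000000000' + '11011011100' = 000000000011011011100 (21 bits)


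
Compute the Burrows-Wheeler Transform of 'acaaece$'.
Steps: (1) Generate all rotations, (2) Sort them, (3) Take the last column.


Rotations (sorted):
  0: $acaaece -> last char: e
  1: aaece$ac -> last char: c
  2: acaaece$ -> last char: $
  3: aece$aca -> last char: a
  4: caaece$a -> last char: a
  5: ce$acaae -> last char: e
  6: e$acaaec -> last char: c
  7: ece$acaa -> last char: a


BWT = ec$aaeca


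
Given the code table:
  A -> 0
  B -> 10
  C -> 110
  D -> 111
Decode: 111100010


Decoding:
111 -> D
10 -> B
0 -> A
0 -> A
10 -> B


Result: DBAAB


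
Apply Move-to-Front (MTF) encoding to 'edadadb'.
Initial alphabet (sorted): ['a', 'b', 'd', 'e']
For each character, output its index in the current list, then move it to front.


MTF encoding:
'e': index 3 in ['a', 'b', 'd', 'e'] -> ['e', 'a', 'b', 'd']
'd': index 3 in ['e', 'a', 'b', 'd'] -> ['d', 'e', 'a', 'b']
'a': index 2 in ['d', 'e', 'a', 'b'] -> ['a', 'd', 'e', 'b']
'd': index 1 in ['a', 'd', 'e', 'b'] -> ['d', 'a', 'e', 'b']
'a': index 1 in ['d', 'a', 'e', 'b'] -> ['a', 'd', 'e', 'b']
'd': index 1 in ['a', 'd', 'e', 'b'] -> ['d', 'a', 'e', 'b']
'b': index 3 in ['d', 'a', 'e', 'b'] -> ['b', 'd', 'a', 'e']


Output: [3, 3, 2, 1, 1, 1, 3]


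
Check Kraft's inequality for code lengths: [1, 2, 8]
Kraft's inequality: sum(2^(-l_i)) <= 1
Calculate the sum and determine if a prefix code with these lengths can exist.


Sum = 2^(-1) + 2^(-2) + 2^(-8)
    = 0.5 + 0.25 + 0.00390625
    = 193/256 = 0.75390625
Since 0.75390625 <= 1, Kraft's inequality IS satisfied.
A prefix code with these lengths CAN exist.

Kraft sum = 0.75390625. Satisfied.


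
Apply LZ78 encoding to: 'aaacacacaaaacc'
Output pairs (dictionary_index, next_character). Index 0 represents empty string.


LZ78 encoding steps:
Dictionary: {0: ''}
Step 1: w='' (idx 0), next='a' -> output (0, 'a'), add 'a' as idx 1
Step 2: w='a' (idx 1), next='a' -> output (1, 'a'), add 'aa' as idx 2
Step 3: w='' (idx 0), next='c' -> output (0, 'c'), add 'c' as idx 3
Step 4: w='a' (idx 1), next='c' -> output (1, 'c'), add 'ac' as idx 4
Step 5: w='ac' (idx 4), next='a' -> output (4, 'a'), add 'aca' as idx 5
Step 6: w='aa' (idx 2), next='a' -> output (2, 'a'), add 'aaa' as idx 6
Step 7: w='c' (idx 3), next='c' -> output (3, 'c'), add 'cc' as idx 7


Encoded: [(0, 'a'), (1, 'a'), (0, 'c'), (1, 'c'), (4, 'a'), (2, 'a'), (3, 'c')]


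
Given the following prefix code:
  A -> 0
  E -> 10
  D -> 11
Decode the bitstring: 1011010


Decoding step by step:
Bits 10 -> E
Bits 11 -> D
Bits 0 -> A
Bits 10 -> E


Decoded message: EDAE


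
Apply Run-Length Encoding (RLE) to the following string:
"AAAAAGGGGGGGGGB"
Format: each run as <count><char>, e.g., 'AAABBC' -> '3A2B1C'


Scanning runs left to right:
  i=0: run of 'A' x 5 -> '5A'
  i=5: run of 'G' x 9 -> '9G'
  i=14: run of 'B' x 1 -> '1B'

RLE = 5A9G1B


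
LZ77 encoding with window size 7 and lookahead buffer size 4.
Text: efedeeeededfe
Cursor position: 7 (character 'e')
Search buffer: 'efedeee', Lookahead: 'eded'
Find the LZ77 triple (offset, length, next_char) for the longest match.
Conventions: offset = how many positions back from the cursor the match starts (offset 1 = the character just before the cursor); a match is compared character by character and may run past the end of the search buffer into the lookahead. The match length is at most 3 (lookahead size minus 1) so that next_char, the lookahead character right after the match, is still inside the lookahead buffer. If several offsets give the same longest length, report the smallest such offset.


Try each offset into the search buffer:
  offset=1 (pos 6, char 'e'): match length 1
  offset=2 (pos 5, char 'e'): match length 1
  offset=3 (pos 4, char 'e'): match length 1
  offset=4 (pos 3, char 'd'): match length 0
  offset=5 (pos 2, char 'e'): match length 3
  offset=6 (pos 1, char 'f'): match length 0
  offset=7 (pos 0, char 'e'): match length 1
Longest match has length 3 at offset 5.
next_char = character at position 7 + 3 = 10 -> 'd'

Best match: offset=5, length=3 (matching 'ede' starting at position 2)
LZ77 triple: (5, 3, 'd')


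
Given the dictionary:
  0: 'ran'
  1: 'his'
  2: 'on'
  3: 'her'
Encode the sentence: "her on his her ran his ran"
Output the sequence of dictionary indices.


Look up each word in the dictionary:
  'her' -> 3
  'on' -> 2
  'his' -> 1
  'her' -> 3
  'ran' -> 0
  'his' -> 1
  'ran' -> 0

Encoded: [3, 2, 1, 3, 0, 1, 0]


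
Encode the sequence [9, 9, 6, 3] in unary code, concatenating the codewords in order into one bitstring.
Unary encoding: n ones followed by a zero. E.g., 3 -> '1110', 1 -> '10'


Encode each number as n ones followed by a terminating 0:
  9 -> 1111111110 (10 bits)
  9 -> 1111111110 (10 bits)
  6 -> 1111110 (7 bits)
  3 -> 1110 (4 bits)
Total length = 10 + 10 + 7 + 4 = 31 bits.

Unary([9, 9, 6, 3]) = 1111111110111111111011111101110 (31 bits)


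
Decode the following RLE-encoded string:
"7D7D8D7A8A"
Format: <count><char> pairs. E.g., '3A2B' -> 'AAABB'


Expanding each <count><char> pair:
  7D -> 'DDDDDDD'
  7D -> 'DDDDDDD'
  8D -> 'DDDDDDDD'
  7A -> 'AAAAAAA'
  8A -> 'AAAAAAAA'

Decoded = DDDDDDDDDDDDDDDDDDDDDDAAAAAAAAAAAAAAA


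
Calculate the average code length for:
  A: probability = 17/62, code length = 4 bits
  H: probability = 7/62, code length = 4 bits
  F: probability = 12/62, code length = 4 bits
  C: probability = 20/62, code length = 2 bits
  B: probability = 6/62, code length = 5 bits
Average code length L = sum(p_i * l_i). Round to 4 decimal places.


Weighted contributions p_i * l_i:
  A: (17/62) * 4 = 68/62
  H: (7/62) * 4 = 28/62
  F: (12/62) * 4 = 48/62
  C: (20/62) * 2 = 40/62
  B: (6/62) * 5 = 30/62
Sum = (68 + 28 + 48 + 40 + 30)/62 = 214/62

L = 214/62 = 3.4516 bits/symbol


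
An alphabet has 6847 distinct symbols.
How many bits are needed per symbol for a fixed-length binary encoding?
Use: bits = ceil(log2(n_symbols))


log2(6847) = 12.7413
Bracket: 2^12 = 4096 < 6847 <= 2^13 = 8192
So ceil(log2(6847)) = 13

bits = ceil(log2(6847)) = ceil(12.7413) = 13 bits


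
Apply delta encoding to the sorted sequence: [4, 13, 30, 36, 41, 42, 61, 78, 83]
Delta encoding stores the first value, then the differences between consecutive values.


First value: 4
Deltas:
  13 - 4 = 9
  30 - 13 = 17
  36 - 30 = 6
  41 - 36 = 5
  42 - 41 = 1
  61 - 42 = 19
  78 - 61 = 17
  83 - 78 = 5


Delta encoded: [4, 9, 17, 6, 5, 1, 19, 17, 5]


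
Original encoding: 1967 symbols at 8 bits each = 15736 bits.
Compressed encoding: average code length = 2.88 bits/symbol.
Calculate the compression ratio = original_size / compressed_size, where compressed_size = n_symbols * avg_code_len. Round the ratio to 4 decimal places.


original_size = n_symbols * orig_bits = 1967 * 8 = 15736 bits
compressed_size = n_symbols * avg_code_len = 1967 * 2.88 = 5664.96 bits
ratio = original_size / compressed_size = 15736 / 5664.96 = 2.7778

Compression ratio = 2.7778


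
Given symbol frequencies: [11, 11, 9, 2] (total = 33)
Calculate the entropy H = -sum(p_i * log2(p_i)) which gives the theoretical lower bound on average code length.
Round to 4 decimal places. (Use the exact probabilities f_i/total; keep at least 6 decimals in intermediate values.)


Per-symbol terms -p_i * log2(p_i) with p_i = f_i/33:
  p = 11/33 = 0.333333: log2(p) = -1.584963, -p*log2(p) = 0.528321
  p = 11/33 = 0.333333: log2(p) = -1.584963, -p*log2(p) = 0.528321
  p = 9/33 = 0.272727: log2(p) = -1.874469, -p*log2(p) = 0.511219
  p = 2/33 = 0.060606: log2(p) = -4.044394, -p*log2(p) = 0.245115
H = 0.528321 + 0.528321 + 0.511219 + 0.245115 = 1.812976

H = 1.813 bits/symbol


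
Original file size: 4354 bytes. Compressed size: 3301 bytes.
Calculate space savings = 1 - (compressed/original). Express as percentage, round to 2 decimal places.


ratio = compressed/original = 3301/4354 = 0.758153
savings = 1 - ratio = 1 - 0.758153 = 0.241847
as a percentage: 0.241847 * 100 = 24.18%

Space savings = 1 - 3301/4354 = 24.18%


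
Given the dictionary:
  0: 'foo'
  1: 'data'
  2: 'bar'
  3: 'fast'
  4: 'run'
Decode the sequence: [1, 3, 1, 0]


Look up each index in the dictionary:
  1 -> 'data'
  3 -> 'fast'
  1 -> 'data'
  0 -> 'foo'

Decoded: "data fast data foo"


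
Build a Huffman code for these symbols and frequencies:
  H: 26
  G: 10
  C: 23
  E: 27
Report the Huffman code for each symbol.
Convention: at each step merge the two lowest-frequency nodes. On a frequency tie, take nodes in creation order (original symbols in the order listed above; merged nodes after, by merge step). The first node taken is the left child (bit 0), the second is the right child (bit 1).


Huffman tree construction:
Step 1: Merge G(10) + C(23) = 33
Step 2: Merge H(26) + E(27) = 53
Step 3: Merge (G+C)(33) + (H+E)(53) = 86
Read each symbol's code off the tree from the root (left child = 0, right child = 1).

Codes:
  H: 10 (length 2)
  G: 00 (length 2)
  C: 01 (length 2)
  E: 11 (length 2)
Average code length: 172/86 = 2.0000 bits/symbol


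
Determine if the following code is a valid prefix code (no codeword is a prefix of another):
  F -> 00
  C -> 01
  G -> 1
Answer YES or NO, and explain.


Checking each pair (does one codeword prefix another?):
  F='00' vs C='01': no prefix
  F='00' vs G='1': no prefix
  C='01' vs F='00': no prefix
  C='01' vs G='1': no prefix
  G='1' vs F='00': no prefix
  G='1' vs C='01': no prefix
No violation found over all pairs.

YES -- this is a valid prefix code. No codeword is a prefix of any other codeword.


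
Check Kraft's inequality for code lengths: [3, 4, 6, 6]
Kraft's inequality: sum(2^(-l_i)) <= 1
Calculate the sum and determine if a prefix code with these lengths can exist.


Sum = 2^(-3) + 2^(-4) + 2^(-6) + 2^(-6)
    = 0.125 + 0.0625 + 0.015625 + 0.015625
    = 14/64 = 0.21875
Since 0.21875 <= 1, Kraft's inequality IS satisfied.
A prefix code with these lengths CAN exist.

Kraft sum = 0.21875. Satisfied.


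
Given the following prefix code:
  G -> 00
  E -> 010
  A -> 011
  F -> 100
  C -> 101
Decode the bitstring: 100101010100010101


Decoding step by step:
Bits 100 -> F
Bits 101 -> C
Bits 010 -> E
Bits 100 -> F
Bits 010 -> E
Bits 101 -> C


Decoded message: FCEFEC


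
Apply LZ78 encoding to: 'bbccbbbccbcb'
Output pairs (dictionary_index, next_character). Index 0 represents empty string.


LZ78 encoding steps:
Dictionary: {0: ''}
Step 1: w='' (idx 0), next='b' -> output (0, 'b'), add 'b' as idx 1
Step 2: w='b' (idx 1), next='c' -> output (1, 'c'), add 'bc' as idx 2
Step 3: w='' (idx 0), next='c' -> output (0, 'c'), add 'c' as idx 3
Step 4: w='b' (idx 1), next='b' -> output (1, 'b'), add 'bb' as idx 4
Step 5: w='bc' (idx 2), next='c' -> output (2, 'c'), add 'bcc' as idx 5
Step 6: w='bc' (idx 2), next='b' -> output (2, 'b'), add 'bcb' as idx 6


Encoded: [(0, 'b'), (1, 'c'), (0, 'c'), (1, 'b'), (2, 'c'), (2, 'b')]


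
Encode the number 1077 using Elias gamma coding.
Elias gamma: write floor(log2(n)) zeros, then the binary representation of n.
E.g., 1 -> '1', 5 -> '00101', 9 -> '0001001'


num_bits = floor(log2(1077)) + 1 = 11
leading_zeros = num_bits - 1 = 10
binary(1077) = 10000110101

Elias gamma(1077) = '0000000000' + '10000110101' = 000000000010000110101 (21 bits)
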